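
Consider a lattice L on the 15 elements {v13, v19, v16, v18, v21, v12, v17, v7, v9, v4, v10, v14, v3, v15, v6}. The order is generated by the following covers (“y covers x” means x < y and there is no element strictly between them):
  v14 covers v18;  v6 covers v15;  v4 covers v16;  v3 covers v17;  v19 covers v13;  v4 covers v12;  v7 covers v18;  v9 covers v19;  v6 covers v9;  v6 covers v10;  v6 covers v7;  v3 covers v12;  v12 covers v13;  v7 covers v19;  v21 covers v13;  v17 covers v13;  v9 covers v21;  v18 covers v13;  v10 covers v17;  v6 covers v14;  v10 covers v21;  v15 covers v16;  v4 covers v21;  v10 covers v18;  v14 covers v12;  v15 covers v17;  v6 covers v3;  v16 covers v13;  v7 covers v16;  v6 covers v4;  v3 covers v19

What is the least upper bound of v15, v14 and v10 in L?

Common upper bounds of {v15, v14, v10}: v6.
The least among these is v6.

v6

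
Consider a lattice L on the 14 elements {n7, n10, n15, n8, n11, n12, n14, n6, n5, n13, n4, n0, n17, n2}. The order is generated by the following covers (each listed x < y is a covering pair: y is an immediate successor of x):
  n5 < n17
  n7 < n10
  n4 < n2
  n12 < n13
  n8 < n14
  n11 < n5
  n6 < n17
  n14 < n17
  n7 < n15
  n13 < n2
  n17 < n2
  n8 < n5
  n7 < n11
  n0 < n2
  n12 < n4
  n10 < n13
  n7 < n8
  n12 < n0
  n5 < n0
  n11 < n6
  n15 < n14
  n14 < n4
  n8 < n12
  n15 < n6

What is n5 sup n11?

n5

Common upper bounds of {n5, n11}: n0, n17, n2, n5.
The least among these is n5.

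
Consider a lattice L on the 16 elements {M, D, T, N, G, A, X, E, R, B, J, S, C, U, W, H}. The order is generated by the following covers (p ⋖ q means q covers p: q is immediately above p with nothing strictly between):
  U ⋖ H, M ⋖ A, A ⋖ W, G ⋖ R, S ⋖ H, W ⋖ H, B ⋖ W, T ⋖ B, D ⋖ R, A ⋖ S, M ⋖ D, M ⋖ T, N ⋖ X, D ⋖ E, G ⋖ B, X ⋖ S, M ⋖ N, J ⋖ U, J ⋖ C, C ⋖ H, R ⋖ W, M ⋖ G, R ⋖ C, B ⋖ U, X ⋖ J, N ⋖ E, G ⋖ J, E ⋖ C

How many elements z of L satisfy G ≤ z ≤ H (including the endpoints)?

The interval [G, H] = {B, C, G, H, J, R, U, W}, which has 8 elements.

8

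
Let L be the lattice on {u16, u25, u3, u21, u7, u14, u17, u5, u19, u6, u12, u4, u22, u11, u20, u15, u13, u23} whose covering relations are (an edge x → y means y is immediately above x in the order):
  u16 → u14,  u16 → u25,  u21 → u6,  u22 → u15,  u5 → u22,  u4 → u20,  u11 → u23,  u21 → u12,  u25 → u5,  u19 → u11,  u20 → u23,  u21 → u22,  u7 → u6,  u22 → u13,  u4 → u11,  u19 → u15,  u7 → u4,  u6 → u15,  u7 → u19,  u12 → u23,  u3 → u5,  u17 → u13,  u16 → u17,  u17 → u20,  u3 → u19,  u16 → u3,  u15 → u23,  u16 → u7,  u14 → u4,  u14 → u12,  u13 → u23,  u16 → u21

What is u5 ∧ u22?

u5

Common lower bounds of {u5, u22}: u16, u25, u3, u5.
The greatest among these is u5.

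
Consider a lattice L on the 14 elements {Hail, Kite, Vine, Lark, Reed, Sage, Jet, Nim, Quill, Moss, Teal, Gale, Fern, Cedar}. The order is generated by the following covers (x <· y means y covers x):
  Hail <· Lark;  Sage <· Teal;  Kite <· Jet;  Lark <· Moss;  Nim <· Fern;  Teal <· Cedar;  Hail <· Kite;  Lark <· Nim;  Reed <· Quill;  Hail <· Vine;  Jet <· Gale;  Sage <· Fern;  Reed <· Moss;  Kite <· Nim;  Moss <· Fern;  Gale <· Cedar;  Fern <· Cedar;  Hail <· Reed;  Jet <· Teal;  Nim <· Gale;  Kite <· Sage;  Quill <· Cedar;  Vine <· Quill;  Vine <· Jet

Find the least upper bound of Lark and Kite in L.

Common upper bounds of {Lark, Kite}: Cedar, Fern, Gale, Nim.
The least among these is Nim.

Nim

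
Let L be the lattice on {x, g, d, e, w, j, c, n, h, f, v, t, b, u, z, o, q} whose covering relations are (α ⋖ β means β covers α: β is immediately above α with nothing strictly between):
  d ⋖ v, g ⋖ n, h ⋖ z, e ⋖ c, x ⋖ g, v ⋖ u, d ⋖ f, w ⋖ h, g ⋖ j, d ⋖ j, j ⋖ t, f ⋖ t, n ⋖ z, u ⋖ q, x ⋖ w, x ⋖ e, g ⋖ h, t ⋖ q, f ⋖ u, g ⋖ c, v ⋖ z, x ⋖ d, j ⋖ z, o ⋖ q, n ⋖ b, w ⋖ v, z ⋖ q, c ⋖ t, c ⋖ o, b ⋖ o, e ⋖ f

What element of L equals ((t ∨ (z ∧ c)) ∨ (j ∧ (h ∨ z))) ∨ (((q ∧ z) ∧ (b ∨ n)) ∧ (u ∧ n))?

z ∧ c = g
t ∨ g = t
h ∨ z = z
j ∧ z = j
t ∨ j = t
q ∧ z = z
b ∨ n = b
z ∧ b = n
u ∧ n = x
n ∧ x = x
t ∨ x = t

t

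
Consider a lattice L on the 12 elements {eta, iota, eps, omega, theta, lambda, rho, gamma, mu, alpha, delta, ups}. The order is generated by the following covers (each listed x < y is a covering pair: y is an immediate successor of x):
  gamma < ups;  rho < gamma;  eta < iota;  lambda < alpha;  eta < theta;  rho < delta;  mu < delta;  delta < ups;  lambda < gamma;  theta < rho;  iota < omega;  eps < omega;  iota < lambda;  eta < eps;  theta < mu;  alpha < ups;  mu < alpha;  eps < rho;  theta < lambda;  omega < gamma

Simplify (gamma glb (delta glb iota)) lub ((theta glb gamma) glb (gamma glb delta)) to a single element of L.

delta ∧ iota = eta
gamma ∧ eta = eta
theta ∧ gamma = theta
gamma ∧ delta = rho
theta ∧ rho = theta
eta ∨ theta = theta

theta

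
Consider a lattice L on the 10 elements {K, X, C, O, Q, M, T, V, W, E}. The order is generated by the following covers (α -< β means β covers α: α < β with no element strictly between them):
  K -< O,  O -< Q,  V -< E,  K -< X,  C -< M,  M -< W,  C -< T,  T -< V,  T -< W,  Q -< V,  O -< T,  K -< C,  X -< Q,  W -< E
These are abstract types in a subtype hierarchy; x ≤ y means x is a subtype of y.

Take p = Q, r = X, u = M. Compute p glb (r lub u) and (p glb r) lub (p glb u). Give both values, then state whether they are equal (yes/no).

Q; X; no

r lub u = E, so p glb (r lub u) = Q glb E = Q.
p glb r = X and p glb u = K, so (p glb r) lub (p glb u) = X lub K = X.
Equal: no.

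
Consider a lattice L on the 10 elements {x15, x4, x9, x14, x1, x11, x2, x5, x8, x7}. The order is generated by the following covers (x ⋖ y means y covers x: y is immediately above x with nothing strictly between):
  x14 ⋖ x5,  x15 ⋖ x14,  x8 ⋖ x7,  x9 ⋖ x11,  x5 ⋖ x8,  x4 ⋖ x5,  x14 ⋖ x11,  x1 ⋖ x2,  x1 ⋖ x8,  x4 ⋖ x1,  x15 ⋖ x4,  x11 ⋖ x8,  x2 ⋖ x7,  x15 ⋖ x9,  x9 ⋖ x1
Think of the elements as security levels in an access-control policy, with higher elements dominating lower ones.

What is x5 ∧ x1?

x4

Common lower bounds of {x5, x1}: x15, x4.
The greatest among these is x4.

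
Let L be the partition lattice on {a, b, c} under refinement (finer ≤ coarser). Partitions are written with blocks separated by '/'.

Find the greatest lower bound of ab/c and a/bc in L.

a/b/c

The meet (common refinement) of ab/c and a/bc intersects blocks pairwise, giving a/b/c.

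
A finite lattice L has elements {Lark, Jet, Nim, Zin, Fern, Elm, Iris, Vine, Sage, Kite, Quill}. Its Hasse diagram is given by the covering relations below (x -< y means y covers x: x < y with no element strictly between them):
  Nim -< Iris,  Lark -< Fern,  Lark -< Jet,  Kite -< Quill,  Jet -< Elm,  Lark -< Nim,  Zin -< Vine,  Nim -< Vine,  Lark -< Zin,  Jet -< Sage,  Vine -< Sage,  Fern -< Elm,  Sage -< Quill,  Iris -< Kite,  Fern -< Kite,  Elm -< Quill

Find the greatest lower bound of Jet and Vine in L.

Common lower bounds of {Jet, Vine}: Lark.
The greatest among these is Lark.

Lark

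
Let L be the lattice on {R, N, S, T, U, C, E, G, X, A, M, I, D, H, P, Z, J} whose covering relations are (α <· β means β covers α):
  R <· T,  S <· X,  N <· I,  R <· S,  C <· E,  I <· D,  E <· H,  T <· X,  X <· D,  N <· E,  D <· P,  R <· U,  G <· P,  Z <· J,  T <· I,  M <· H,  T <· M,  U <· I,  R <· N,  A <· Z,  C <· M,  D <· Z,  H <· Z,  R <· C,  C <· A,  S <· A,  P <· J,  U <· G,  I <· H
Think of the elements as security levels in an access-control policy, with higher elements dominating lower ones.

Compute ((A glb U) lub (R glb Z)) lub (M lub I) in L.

A ∧ U = R
R ∧ Z = R
R ∨ R = R
M ∨ I = H
R ∨ H = H

H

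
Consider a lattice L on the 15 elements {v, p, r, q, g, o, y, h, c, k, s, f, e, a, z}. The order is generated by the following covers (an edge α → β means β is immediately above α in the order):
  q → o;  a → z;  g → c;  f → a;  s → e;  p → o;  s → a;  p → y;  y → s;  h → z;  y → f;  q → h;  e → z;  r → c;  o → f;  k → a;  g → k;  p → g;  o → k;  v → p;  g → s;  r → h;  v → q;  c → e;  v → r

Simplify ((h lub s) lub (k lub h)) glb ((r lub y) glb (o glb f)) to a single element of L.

h ∨ s = z
k ∨ h = z
z ∨ z = z
r ∨ y = e
o ∧ f = o
e ∧ o = p
z ∧ p = p

p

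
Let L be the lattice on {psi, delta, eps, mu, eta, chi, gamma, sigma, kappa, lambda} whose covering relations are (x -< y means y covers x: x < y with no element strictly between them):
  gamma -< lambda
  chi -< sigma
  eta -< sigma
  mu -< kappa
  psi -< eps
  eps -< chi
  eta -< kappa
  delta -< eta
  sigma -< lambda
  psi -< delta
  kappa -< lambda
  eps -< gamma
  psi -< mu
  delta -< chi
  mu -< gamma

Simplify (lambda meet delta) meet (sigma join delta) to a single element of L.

lambda ∧ delta = delta
sigma ∨ delta = sigma
delta ∧ sigma = delta

delta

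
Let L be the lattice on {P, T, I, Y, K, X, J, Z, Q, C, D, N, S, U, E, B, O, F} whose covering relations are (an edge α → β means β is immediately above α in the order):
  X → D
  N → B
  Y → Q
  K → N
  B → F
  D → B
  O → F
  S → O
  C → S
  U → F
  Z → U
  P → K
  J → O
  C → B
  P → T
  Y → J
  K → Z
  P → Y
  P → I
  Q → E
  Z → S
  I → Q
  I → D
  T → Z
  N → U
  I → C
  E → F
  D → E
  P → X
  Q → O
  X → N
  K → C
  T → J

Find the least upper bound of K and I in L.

C

Common upper bounds of {K, I}: B, C, F, O, S.
The least among these is C.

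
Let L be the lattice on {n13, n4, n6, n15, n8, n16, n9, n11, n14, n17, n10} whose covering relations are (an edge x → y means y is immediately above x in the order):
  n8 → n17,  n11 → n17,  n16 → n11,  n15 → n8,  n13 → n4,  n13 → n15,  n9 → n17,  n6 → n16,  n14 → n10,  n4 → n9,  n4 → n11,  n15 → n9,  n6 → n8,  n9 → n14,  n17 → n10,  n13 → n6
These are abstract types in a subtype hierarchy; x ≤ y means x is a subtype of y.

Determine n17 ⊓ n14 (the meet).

n9

Common lower bounds of {n17, n14}: n13, n15, n4, n9.
The greatest among these is n9.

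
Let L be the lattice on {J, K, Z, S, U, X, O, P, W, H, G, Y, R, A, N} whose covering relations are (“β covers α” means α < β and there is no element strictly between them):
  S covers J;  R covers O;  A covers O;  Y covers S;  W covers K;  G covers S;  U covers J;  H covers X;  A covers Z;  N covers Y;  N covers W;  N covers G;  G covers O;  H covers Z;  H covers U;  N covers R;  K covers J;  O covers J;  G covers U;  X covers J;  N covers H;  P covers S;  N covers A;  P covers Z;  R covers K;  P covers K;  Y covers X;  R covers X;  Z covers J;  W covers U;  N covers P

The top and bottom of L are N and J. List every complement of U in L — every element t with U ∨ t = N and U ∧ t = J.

A, P, R, Y

Need t with U ∨ t = N and U ∧ t = J.
Checking each element gives: A, P, R, Y.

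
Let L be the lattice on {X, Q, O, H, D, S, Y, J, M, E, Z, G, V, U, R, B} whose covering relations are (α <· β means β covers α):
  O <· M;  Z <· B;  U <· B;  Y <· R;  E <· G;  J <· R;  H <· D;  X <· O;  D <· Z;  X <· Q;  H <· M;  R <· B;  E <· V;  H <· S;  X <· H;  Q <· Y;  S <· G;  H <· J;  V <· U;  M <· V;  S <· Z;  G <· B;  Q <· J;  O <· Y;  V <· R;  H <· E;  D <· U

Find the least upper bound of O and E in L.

Common upper bounds of {O, E}: B, R, U, V.
The least among these is V.

V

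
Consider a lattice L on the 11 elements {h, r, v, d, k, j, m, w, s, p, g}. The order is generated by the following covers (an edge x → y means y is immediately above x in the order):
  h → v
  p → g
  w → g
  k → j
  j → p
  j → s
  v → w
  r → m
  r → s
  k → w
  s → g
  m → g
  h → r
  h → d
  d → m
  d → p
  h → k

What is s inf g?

Common lower bounds of {s, g}: h, j, k, r, s.
The greatest among these is s.

s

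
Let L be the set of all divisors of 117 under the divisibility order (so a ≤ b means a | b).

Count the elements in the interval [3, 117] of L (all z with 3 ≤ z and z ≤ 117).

The interval [3, 117] = {117, 3, 39, 9}, which has 4 elements.

4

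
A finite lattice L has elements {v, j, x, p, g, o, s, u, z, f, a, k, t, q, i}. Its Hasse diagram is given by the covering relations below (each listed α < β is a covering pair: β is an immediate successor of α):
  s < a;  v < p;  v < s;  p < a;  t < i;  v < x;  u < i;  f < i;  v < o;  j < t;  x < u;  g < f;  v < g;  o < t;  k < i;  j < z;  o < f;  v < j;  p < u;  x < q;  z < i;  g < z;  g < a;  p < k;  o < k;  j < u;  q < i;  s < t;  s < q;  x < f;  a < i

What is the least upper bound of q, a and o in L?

Common upper bounds of {q, a, o}: i.
The least among these is i.

i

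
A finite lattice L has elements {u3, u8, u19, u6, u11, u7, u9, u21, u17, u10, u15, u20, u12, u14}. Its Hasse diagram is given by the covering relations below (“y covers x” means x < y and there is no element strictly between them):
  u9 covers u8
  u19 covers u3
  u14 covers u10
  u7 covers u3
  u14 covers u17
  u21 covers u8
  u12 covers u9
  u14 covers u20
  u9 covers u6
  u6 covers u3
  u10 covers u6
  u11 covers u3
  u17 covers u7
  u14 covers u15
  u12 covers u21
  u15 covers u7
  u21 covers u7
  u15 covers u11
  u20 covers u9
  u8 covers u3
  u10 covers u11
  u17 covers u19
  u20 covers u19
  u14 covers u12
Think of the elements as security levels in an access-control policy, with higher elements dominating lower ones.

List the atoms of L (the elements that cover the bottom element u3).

The atoms are exactly the elements that cover u3: u11, u19, u6, u7, u8.

u11, u19, u6, u7, u8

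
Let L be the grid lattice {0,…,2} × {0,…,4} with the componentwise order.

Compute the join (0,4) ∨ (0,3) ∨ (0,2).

(0,4)

In a product of chains, the join is componentwise max, giving (0,4).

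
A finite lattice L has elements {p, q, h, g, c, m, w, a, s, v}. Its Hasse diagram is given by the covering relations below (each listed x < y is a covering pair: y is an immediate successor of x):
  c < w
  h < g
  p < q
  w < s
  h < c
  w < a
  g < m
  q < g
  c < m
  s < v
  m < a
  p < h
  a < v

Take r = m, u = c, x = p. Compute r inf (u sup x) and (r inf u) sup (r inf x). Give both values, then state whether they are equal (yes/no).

u sup x = c, so r inf (u sup x) = m inf c = c.
r inf u = c and r inf x = p, so (r inf u) sup (r inf x) = c sup p = c.
Equal: yes.

c; c; yes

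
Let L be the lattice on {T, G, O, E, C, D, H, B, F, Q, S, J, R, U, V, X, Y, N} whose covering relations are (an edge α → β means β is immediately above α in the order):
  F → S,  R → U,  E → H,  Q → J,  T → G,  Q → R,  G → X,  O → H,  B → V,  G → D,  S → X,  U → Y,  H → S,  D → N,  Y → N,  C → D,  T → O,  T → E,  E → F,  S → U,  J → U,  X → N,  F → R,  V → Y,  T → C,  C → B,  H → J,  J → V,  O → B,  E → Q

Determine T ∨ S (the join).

S

Common upper bounds of {T, S}: N, S, U, X, Y.
The least among these is S.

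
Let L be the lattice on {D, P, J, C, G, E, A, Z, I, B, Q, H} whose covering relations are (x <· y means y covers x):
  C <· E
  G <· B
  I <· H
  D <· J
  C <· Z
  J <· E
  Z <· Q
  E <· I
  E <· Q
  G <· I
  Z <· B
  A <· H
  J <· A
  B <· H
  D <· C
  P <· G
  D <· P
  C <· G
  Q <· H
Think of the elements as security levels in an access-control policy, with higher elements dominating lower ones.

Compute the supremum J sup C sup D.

Common upper bounds of {J, C, D}: E, H, I, Q.
The least among these is E.

E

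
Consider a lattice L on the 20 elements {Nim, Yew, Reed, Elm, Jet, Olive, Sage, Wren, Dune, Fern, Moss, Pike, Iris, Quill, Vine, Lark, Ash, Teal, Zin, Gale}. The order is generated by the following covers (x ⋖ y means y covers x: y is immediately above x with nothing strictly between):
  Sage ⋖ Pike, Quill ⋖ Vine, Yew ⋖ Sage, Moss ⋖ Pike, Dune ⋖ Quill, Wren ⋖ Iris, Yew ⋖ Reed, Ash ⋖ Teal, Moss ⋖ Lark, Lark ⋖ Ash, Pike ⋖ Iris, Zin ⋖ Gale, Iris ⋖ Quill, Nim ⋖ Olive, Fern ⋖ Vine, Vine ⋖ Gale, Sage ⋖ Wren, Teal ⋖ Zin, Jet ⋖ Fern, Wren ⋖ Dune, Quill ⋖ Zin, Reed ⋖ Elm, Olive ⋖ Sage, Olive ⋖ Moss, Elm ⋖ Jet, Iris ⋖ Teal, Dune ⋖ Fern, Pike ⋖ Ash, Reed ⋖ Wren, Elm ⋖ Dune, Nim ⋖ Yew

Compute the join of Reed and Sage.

Common upper bounds of {Reed, Sage}: Dune, Fern, Gale, Iris, Quill, Teal, Vine, Wren, Zin.
The least among these is Wren.

Wren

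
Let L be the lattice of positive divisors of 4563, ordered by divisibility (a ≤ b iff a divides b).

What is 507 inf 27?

3

Common lower bounds of {507, 27}: 1, 3.
The greatest among these is 3.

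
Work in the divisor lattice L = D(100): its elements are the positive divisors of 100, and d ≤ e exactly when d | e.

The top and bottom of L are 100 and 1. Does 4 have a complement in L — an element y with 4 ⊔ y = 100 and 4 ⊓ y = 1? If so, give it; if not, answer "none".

Need y with 4 ∨ y = 100 and 4 ∧ y = 1.
Checking each element gives: 25.

25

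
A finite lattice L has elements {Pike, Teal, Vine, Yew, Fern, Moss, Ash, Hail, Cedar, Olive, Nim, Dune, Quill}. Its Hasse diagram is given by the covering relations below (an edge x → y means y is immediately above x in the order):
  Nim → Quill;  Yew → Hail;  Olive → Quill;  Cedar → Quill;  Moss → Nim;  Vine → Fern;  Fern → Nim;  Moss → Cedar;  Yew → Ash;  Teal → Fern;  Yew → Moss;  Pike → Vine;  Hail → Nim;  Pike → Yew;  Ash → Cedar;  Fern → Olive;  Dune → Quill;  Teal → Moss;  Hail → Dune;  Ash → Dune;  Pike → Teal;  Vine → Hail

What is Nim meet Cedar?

Moss

Common lower bounds of {Nim, Cedar}: Moss, Pike, Teal, Yew.
The greatest among these is Moss.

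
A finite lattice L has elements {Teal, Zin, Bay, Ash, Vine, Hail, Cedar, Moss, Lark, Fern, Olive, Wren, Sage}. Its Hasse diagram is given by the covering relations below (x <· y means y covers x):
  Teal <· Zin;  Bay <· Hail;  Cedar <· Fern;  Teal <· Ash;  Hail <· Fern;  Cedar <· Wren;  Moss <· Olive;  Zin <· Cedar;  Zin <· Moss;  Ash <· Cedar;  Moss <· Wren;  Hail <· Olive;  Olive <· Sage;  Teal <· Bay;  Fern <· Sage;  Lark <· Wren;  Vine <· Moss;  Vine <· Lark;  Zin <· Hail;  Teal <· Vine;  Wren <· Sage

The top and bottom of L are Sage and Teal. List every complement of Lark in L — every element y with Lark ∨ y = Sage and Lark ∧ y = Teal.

Bay, Fern, Hail

Need y with Lark ∨ y = Sage and Lark ∧ y = Teal.
Checking each element gives: Bay, Fern, Hail.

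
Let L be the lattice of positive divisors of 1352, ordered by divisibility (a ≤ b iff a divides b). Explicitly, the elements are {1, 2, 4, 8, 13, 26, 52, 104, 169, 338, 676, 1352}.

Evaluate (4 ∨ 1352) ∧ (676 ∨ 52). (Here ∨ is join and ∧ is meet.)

4 ∨ 1352 = 1352
676 ∨ 52 = 676
1352 ∧ 676 = 676

676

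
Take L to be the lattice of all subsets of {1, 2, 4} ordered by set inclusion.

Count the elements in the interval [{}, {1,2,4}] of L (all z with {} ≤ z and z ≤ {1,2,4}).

8

The interval [{}, {1,2,4}] = {{1,2,4}, {1,2}, {1,4}, {1}, {2,4}, {2}, {4}, {}}, which has 8 elements.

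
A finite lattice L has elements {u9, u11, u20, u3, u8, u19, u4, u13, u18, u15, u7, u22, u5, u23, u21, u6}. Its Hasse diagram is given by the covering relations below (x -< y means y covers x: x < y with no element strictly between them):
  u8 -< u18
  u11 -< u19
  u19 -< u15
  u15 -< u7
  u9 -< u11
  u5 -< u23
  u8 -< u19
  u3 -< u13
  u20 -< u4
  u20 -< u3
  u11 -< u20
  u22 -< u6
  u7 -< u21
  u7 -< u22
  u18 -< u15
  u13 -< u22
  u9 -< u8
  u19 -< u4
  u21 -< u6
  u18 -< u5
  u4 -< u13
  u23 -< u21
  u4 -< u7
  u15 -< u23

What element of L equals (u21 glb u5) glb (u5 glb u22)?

u21 ∧ u5 = u5
u5 ∧ u22 = u18
u5 ∧ u18 = u18

u18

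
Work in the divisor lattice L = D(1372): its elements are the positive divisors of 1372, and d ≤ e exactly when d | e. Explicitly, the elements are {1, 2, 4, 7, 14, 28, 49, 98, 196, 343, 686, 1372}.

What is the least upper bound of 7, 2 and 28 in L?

28

Common upper bounds of {7, 2, 28}: 1372, 196, 28.
The least among these is 28.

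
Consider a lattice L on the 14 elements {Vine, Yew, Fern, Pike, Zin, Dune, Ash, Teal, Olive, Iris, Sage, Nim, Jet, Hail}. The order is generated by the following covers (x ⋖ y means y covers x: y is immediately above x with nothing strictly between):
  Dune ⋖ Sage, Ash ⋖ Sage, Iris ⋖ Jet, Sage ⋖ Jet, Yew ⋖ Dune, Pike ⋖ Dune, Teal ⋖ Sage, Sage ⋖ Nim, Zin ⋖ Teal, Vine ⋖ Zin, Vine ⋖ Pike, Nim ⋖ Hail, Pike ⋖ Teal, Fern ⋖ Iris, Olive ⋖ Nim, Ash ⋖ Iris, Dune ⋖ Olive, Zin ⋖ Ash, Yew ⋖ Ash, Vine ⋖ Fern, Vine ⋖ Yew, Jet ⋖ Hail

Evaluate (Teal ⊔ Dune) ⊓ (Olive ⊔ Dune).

Teal ∨ Dune = Sage
Olive ∨ Dune = Olive
Sage ∧ Olive = Dune

Dune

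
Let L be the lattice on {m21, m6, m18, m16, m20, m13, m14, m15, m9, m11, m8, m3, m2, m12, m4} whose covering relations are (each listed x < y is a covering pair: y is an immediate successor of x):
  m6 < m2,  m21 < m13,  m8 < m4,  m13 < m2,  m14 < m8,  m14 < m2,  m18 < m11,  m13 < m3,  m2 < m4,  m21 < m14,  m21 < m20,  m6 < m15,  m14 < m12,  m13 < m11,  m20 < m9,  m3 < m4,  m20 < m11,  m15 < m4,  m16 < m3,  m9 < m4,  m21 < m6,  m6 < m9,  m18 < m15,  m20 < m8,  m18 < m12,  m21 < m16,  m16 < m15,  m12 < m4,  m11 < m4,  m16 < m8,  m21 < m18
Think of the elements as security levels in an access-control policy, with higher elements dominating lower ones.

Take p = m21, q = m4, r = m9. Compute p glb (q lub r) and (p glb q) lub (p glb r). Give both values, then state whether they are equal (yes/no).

q lub r = m4, so p glb (q lub r) = m21 glb m4 = m21.
p glb q = m21 and p glb r = m21, so (p glb q) lub (p glb r) = m21 lub m21 = m21.
Equal: yes.

m21; m21; yes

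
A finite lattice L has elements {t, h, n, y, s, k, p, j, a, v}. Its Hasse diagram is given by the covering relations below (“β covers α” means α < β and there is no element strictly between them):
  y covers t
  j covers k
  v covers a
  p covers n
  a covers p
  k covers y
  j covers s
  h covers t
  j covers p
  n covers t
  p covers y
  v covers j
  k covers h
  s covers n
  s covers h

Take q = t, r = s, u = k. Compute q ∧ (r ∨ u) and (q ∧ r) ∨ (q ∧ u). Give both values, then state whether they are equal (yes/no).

t; t; yes

r ∨ u = j, so q ∧ (r ∨ u) = t ∧ j = t.
q ∧ r = t and q ∧ u = t, so (q ∧ r) ∨ (q ∧ u) = t ∨ t = t.
Equal: yes.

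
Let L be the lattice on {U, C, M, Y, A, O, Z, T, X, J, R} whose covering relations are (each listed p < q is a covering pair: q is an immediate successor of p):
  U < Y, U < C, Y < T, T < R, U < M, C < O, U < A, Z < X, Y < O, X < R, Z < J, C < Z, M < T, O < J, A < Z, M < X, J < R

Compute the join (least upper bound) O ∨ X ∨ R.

Common upper bounds of {O, X, R}: R.
The least among these is R.

R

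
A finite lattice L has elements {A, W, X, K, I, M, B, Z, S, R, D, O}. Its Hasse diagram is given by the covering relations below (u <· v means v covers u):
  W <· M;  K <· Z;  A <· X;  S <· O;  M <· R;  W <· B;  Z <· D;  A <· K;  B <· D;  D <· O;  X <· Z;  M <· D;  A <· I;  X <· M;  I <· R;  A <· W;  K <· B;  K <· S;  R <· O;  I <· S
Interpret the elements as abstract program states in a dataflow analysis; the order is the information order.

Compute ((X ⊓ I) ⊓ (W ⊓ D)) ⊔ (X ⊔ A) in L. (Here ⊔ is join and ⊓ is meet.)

X

X ∧ I = A
W ∧ D = W
A ∧ W = A
X ∨ A = X
A ∨ X = X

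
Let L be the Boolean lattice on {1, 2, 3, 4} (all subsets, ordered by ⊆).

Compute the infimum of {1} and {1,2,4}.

Under ⊆, meet is intersection: {1} ∩ {1,2,4} = {1}.

{1}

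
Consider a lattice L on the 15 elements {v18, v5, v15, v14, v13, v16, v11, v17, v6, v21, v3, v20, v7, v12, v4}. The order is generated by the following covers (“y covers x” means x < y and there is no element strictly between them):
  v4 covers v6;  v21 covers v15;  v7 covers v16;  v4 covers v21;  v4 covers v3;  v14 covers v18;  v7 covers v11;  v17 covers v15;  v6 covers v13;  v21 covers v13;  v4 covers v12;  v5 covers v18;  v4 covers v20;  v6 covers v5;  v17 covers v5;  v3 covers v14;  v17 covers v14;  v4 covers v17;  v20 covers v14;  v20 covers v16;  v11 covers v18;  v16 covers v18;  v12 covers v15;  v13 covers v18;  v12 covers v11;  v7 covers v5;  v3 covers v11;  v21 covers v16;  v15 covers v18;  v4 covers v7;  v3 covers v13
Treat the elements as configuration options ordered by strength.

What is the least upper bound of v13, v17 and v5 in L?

v4

Common upper bounds of {v13, v17, v5}: v4.
The least among these is v4.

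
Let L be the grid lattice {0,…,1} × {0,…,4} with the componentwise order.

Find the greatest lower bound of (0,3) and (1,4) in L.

(0,3)

Common lower bounds of {(0,3), (1,4)}: (0,0), (0,1), (0,2), (0,3).
The greatest among these is (0,3).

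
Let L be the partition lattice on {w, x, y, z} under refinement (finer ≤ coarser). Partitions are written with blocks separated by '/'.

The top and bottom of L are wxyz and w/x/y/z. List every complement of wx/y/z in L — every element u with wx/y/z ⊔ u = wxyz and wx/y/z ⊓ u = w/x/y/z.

w/xyz, wy/xz, wyz/x, wz/xy

Need u with wx/y/z ∨ u = wxyz and wx/y/z ∧ u = w/x/y/z.
Checking each element gives: w/xyz, wy/xz, wyz/x, wz/xy.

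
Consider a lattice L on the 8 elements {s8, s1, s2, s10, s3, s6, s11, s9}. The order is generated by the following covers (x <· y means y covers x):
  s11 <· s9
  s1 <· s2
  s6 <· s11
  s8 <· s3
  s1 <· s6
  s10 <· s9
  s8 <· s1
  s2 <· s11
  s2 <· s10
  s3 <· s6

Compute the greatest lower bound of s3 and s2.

s8

Common lower bounds of {s3, s2}: s8.
The greatest among these is s8.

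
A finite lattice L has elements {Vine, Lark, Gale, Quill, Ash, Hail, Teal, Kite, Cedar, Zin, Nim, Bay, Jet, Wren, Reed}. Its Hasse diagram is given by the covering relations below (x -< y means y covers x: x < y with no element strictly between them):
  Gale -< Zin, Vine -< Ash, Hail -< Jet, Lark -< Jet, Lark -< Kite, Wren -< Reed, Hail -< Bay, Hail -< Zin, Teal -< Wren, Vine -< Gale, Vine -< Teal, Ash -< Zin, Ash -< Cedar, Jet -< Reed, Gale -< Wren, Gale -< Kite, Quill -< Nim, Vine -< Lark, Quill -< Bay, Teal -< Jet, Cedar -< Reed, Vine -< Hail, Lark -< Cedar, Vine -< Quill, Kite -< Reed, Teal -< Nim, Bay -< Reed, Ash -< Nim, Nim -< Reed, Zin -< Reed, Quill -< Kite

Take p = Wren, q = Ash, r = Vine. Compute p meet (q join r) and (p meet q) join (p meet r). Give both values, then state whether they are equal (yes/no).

q join r = Ash, so p meet (q join r) = Wren meet Ash = Vine.
p meet q = Vine and p meet r = Vine, so (p meet q) join (p meet r) = Vine join Vine = Vine.
Equal: yes.

Vine; Vine; yes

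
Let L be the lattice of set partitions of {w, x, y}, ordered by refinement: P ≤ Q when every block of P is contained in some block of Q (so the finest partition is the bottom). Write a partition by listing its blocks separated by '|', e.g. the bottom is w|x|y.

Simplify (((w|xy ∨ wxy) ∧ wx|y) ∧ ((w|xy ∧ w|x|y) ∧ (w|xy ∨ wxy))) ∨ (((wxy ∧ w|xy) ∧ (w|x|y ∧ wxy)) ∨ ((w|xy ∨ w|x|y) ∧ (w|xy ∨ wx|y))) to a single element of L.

w|xy ∨ wxy = wxy
wxy ∧ wx|y = wx|y
w|xy ∧ w|x|y = w|x|y
w|xy ∨ wxy = wxy
w|x|y ∧ wxy = w|x|y
wx|y ∧ w|x|y = w|x|y
wxy ∧ w|xy = w|xy
w|x|y ∧ wxy = w|x|y
w|xy ∧ w|x|y = w|x|y
w|xy ∨ w|x|y = w|xy
w|xy ∨ wx|y = wxy
w|xy ∧ wxy = w|xy
w|x|y ∨ w|xy = w|xy
w|x|y ∨ w|xy = w|xy

w|xy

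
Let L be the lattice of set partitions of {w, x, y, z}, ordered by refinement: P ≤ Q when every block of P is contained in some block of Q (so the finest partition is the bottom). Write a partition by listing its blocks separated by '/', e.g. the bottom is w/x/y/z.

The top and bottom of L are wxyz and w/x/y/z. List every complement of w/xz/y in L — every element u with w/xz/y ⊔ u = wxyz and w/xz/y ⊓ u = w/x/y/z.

Need u with w/xz/y ∨ u = wxyz and w/xz/y ∧ u = w/x/y/z.
Checking each element gives: wx/yz, wxy/z, wyz/x, wz/xy.

wx/yz, wxy/z, wyz/x, wz/xy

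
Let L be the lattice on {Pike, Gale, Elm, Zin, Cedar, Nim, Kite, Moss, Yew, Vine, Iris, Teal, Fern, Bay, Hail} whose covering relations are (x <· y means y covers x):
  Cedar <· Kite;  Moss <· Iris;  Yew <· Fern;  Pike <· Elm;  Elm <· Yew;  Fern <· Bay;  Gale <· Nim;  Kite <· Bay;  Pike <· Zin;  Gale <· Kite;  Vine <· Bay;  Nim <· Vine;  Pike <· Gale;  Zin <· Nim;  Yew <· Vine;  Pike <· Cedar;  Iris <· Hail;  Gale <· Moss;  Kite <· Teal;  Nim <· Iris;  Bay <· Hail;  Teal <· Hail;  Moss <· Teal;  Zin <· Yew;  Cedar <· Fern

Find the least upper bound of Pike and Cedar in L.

Cedar

Common upper bounds of {Pike, Cedar}: Bay, Cedar, Fern, Hail, Kite, Teal.
The least among these is Cedar.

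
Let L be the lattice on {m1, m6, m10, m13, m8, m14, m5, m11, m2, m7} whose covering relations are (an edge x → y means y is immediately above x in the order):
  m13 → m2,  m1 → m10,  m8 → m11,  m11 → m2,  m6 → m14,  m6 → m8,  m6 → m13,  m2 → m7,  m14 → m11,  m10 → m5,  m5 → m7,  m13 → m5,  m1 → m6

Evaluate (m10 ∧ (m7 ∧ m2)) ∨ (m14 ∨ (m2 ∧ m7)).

m2

m7 ∧ m2 = m2
m10 ∧ m2 = m1
m2 ∧ m7 = m2
m14 ∨ m2 = m2
m1 ∨ m2 = m2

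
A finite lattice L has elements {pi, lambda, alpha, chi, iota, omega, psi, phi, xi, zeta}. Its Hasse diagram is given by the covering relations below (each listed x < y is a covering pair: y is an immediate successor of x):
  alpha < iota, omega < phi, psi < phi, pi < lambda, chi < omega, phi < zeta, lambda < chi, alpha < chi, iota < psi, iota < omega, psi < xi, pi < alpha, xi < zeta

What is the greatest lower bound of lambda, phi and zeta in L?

lambda

Common lower bounds of {lambda, phi, zeta}: lambda, pi.
The greatest among these is lambda.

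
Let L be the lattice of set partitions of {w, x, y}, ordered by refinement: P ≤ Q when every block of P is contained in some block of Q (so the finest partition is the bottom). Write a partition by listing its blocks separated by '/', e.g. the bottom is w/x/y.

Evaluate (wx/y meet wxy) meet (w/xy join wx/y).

wx/y

wx/y ∧ wxy = wx/y
w/xy ∨ wx/y = wxy
wx/y ∧ wxy = wx/y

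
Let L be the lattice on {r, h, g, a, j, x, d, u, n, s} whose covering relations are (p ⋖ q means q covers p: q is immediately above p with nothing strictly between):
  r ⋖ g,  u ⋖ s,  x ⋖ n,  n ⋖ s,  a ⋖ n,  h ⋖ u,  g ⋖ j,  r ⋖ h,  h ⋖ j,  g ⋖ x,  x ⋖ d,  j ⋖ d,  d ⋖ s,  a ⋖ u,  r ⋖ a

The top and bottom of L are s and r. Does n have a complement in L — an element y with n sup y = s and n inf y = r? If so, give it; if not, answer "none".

h

Need y with n ∨ y = s and n ∧ y = r.
Checking each element gives: h.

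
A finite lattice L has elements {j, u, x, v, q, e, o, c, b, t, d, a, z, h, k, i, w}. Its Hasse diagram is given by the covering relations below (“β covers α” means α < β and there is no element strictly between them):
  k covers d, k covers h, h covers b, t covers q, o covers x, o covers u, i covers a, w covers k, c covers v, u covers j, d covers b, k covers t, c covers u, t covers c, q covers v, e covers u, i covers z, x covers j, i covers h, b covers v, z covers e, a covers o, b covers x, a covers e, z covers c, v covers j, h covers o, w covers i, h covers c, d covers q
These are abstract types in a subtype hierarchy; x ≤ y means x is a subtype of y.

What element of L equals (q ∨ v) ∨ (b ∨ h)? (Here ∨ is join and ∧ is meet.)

k

q ∨ v = q
b ∨ h = h
q ∨ h = k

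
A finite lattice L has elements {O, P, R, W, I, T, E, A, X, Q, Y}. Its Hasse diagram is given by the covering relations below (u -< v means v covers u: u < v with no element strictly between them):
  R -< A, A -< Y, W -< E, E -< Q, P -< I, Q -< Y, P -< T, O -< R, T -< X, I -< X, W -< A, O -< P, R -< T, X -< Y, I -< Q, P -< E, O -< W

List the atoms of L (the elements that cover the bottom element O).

P, R, W

The atoms are exactly the elements that cover O: P, R, W.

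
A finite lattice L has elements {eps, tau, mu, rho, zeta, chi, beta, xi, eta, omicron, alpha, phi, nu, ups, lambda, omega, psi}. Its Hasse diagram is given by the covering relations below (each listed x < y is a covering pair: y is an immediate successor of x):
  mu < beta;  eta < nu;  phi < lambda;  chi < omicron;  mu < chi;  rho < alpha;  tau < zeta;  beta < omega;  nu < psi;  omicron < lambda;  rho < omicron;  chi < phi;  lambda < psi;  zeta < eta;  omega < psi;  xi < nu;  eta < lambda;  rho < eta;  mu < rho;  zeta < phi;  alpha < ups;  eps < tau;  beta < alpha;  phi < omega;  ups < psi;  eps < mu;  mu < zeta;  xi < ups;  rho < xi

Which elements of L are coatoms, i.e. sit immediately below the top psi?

lambda, nu, omega, ups

The coatoms are exactly the elements covered by psi: lambda, nu, omega, ups.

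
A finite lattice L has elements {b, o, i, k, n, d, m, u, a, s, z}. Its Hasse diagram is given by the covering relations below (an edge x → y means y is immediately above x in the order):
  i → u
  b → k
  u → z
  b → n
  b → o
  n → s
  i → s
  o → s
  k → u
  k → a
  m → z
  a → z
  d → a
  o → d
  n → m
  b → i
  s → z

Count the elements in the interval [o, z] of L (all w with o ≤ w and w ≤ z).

5

The interval [o, z] = {a, d, o, s, z}, which has 5 elements.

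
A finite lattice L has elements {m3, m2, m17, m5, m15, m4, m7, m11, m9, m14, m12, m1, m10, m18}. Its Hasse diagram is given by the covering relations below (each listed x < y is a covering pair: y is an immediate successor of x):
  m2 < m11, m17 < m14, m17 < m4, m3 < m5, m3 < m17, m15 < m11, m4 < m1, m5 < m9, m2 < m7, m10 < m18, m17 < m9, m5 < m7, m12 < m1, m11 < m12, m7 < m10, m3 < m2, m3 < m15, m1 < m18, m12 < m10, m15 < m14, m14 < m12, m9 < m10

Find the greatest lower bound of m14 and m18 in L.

Common lower bounds of {m14, m18}: m14, m15, m17, m3.
The greatest among these is m14.

m14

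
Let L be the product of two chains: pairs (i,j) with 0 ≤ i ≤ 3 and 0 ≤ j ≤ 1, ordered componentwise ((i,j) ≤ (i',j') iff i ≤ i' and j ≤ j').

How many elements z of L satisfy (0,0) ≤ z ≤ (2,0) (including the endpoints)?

The interval [(0,0), (2,0)] = {(0,0), (1,0), (2,0)}, which has 3 elements.

3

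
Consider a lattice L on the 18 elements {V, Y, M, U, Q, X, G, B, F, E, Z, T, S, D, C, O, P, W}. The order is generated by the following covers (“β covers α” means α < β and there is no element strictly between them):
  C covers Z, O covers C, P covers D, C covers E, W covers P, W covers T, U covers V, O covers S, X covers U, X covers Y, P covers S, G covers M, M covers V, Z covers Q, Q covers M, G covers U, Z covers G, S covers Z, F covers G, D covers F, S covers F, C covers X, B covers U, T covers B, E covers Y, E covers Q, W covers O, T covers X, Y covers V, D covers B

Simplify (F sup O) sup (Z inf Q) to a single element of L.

F ∨ O = O
Z ∧ Q = Q
O ∨ Q = O

O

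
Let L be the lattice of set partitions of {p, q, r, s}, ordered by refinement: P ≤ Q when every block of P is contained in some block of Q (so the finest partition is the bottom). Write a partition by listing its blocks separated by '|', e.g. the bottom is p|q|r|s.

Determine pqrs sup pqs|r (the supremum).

The join of pqrs and pqs|r merges any blocks that overlap across the partitions, giving pqrs.

pqrs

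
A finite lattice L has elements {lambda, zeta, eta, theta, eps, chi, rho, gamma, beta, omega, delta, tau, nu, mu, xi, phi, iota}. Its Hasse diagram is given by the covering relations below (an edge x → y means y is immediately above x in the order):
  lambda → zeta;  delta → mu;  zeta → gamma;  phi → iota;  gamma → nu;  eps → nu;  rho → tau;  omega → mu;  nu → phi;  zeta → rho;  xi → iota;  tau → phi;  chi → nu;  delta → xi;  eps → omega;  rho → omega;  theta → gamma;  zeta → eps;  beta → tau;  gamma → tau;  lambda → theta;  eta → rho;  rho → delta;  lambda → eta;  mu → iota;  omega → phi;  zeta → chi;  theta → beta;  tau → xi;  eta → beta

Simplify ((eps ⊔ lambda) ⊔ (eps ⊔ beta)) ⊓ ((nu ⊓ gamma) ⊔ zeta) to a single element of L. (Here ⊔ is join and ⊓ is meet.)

gamma

eps ∨ lambda = eps
eps ∨ beta = phi
eps ∨ phi = phi
nu ∧ gamma = gamma
gamma ∨ zeta = gamma
phi ∧ gamma = gamma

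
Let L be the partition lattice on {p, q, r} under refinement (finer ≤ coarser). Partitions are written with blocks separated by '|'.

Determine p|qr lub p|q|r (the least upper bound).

p|qr

The join of p|qr and p|q|r merges any blocks that overlap across the partitions, giving p|qr.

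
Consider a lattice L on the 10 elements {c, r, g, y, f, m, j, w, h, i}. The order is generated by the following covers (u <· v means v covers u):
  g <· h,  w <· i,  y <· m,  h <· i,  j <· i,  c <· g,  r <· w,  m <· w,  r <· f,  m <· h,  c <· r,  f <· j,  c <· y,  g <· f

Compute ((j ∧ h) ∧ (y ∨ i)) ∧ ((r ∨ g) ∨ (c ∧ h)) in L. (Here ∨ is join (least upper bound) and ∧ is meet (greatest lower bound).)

j ∧ h = g
y ∨ i = i
g ∧ i = g
r ∨ g = f
c ∧ h = c
f ∨ c = f
g ∧ f = g

g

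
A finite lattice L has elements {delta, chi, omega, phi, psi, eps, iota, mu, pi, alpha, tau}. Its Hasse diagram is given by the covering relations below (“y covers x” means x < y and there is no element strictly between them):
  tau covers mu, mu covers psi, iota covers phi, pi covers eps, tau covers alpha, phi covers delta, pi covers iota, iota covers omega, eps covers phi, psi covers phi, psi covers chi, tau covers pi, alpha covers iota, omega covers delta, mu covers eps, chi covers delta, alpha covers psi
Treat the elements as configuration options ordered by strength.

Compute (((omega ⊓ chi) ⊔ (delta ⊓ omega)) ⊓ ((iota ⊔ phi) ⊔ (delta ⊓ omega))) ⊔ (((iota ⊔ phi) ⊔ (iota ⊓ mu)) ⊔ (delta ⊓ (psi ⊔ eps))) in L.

iota

omega ∧ chi = delta
delta ∧ omega = delta
delta ∨ delta = delta
iota ∨ phi = iota
delta ∧ omega = delta
iota ∨ delta = iota
delta ∧ iota = delta
iota ∨ phi = iota
iota ∧ mu = phi
iota ∨ phi = iota
psi ∨ eps = mu
delta ∧ mu = delta
iota ∨ delta = iota
delta ∨ iota = iota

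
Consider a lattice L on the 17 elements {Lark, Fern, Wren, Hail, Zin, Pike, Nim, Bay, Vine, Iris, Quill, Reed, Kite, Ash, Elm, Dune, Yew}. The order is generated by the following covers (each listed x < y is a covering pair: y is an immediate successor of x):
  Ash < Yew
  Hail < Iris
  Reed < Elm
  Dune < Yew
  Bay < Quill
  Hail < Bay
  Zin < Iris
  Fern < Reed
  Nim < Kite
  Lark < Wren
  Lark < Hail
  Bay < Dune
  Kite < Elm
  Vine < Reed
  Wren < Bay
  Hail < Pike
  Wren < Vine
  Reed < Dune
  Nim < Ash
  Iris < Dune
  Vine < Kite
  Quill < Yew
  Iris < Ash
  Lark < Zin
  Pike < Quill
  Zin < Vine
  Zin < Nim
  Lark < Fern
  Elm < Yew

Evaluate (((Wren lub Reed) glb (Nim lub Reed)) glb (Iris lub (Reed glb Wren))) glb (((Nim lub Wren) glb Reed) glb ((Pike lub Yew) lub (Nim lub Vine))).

Wren ∨ Reed = Reed
Nim ∨ Reed = Elm
Reed ∧ Elm = Reed
Reed ∧ Wren = Wren
Iris ∨ Wren = Dune
Reed ∧ Dune = Reed
Nim ∨ Wren = Kite
Kite ∧ Reed = Vine
Pike ∨ Yew = Yew
Nim ∨ Vine = Kite
Yew ∨ Kite = Yew
Vine ∧ Yew = Vine
Reed ∧ Vine = Vine

Vine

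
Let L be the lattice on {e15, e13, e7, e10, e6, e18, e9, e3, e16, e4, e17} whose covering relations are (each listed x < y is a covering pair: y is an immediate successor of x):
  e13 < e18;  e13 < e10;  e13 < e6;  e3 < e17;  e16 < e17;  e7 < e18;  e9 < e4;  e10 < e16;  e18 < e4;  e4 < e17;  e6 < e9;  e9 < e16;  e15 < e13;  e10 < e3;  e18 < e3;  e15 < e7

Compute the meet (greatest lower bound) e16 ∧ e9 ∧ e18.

Common lower bounds of {e16, e9, e18}: e13, e15.
The greatest among these is e13.

e13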